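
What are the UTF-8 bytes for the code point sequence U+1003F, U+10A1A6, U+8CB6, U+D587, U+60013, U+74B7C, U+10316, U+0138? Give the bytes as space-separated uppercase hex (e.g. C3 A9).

F0 90 80 BF F4 8A 86 A6 E8 B2 B6 ED 96 87 F1 A0 80 93 F1 B4 AD BC F0 90 8C 96 C4 B8

U+1003F: 4-byte form → F0 90 80 BF.
U+10A1A6: 4-byte form → F4 8A 86 A6.
U+8CB6: 3-byte form → E8 B2 B6.
U+D587: 3-byte form → ED 96 87.
U+60013: 4-byte form → F1 A0 80 93.
U+74B7C: 4-byte form → F1 B4 AD BC.
U+10316: 4-byte form → F0 90 8C 96.
U+0138: 2-byte form → C4 B8.
Concatenated (28 bytes): F0 90 80 BF F4 8A 86 A6 E8 B2 B6 ED 96 87 F1 A0 80 93 F1 B4 AD BC F0 90 8C 96 C4 B8.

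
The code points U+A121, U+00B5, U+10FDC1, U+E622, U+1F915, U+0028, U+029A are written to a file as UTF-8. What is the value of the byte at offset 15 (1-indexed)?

0xA4

1-indexed offset 15 is 0-indexed offset 14.
U+A121 → 3-byte form EA 84 A1 at offsets 0–2.
U+00B5 → 2-byte form C2 B5 at offsets 3–4.
U+10FDC1 → 4-byte form F4 8F B7 81 at offsets 5–8.
U+E622 → 3-byte form EE 98 A2 at offsets 9–11.
U+1F915 → 4-byte form F0 9F A4 95 at offsets 12–15.
Offset 14 falls in char 5's range; it's byte 3 of F0 9F A4 95 = 0xA4.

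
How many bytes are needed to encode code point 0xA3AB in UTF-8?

3

U+A3AB = 0xA3AB. UTF-8 uses 1 byte below 0x80, 2 below 0x800, 3 below 0x10000, 4 up to 0x10FFFF. 0xA3AB is in U+0800–U+FFFF → 3 bytes.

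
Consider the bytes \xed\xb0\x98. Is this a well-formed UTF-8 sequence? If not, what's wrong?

invalid (encodes a surrogate (U+D800–U+DFFF))

Structurally a 3-byte sequence; payload = 0xDC18.
But 0xDC18 is in U+D800–U+DFFF, the surrogate range. Surrogates are not Unicode scalar values and are forbidden in UTF-8.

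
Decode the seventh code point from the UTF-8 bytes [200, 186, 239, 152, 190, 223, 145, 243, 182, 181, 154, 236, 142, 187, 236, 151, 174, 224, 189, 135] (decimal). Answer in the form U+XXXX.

U+0F47

Offset 0: leading byte 0xC8 = 11001000 → 2-byte char #1 = C8 BA.
Offset 2: leading byte 0xEF = 11101111 → 3-byte char #2 = EF 98 BE.
Offset 5: leading byte 0xDF = 11011111 → 2-byte char #3 = DF 91.
Offset 7: leading byte 0xF3 = 11110011 → 4-byte char #4 = F3 B6 B5 9A.
Offset 11: leading byte 0xEC = 11101100 → 3-byte char #5 = EC 8E BB.
Offset 14: leading byte 0xEC = 11101100 → 3-byte char #6 = EC 97 AE.
Offset 17: leading byte 0xE0 = 11100000 → 3-byte char #7 = E0 BD 87.
Leading byte 0xE0 = 11100000 matches 1110xxxx → 3-byte sequence.
Byte 1: 0xE0 = 11100000, payload 0000 (4 bits).
Byte 2: 0xBD = 10111101 (10xxxxxx ✓), payload 111101.
Byte 3: 0x87 = 10000111 (10xxxxxx ✓), payload 000111.
Concatenate: 0000111101000111 = 0xF47 (16 bits → U+0F47).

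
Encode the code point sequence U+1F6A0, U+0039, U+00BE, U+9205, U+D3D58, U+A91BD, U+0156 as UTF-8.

U+1F6A0: 4-byte form → F0 9F 9A A0.
U+0039: 1-byte form → 39.
U+00BE: 2-byte form → C2 BE.
U+9205: 3-byte form → E9 88 85.
U+D3D58: 4-byte form → F3 93 B5 98.
U+A91BD: 4-byte form → F2 A9 86 BD.
U+0156: 2-byte form → C5 96.
Concatenated (20 bytes): F0 9F 9A A0 39 C2 BE E9 88 85 F3 93 B5 98 F2 A9 86 BD C5 96.

F0 9F 9A A0 39 C2 BE E9 88 85 F3 93 B5 98 F2 A9 86 BD C5 96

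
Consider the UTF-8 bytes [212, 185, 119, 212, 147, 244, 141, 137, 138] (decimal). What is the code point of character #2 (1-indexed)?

U+0077

Offset 0: leading byte 0xD4 = 11010100 → 2-byte char #1 = D4 B9.
Offset 2: leading byte 0x77 = 01110111 → 1-byte char #2 = 77.
Leading byte 0x77 = 01110111 matches 0xxxxxxx → 1-byte sequence.
Byte 1: 0x77 = 01110111, payload 1110111 (7 bits).
Concatenate: 1110111 = 0x77 (7 bits → U+0077).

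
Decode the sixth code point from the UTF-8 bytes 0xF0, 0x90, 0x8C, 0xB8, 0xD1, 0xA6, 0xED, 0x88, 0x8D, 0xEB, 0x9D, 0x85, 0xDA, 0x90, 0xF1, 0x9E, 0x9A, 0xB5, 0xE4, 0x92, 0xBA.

Offset 0: leading byte 0xF0 = 11110000 → 4-byte char #1 = F0 90 8C B8.
Offset 4: leading byte 0xD1 = 11010001 → 2-byte char #2 = D1 A6.
Offset 6: leading byte 0xED = 11101101 → 3-byte char #3 = ED 88 8D.
Offset 9: leading byte 0xEB = 11101011 → 3-byte char #4 = EB 9D 85.
Offset 12: leading byte 0xDA = 11011010 → 2-byte char #5 = DA 90.
Offset 14: leading byte 0xF1 = 11110001 → 4-byte char #6 = F1 9E 9A B5.
Leading byte 0xF1 = 11110001 matches 11110xxx → 4-byte sequence.
Byte 1: 0xF1 = 11110001, payload 001 (3 bits).
Byte 2: 0x9E = 10011110 (10xxxxxx ✓), payload 011110.
Byte 3: 0x9A = 10011010 (10xxxxxx ✓), payload 011010.
Byte 4: 0xB5 = 10110101 (10xxxxxx ✓), payload 110101.
Concatenate: 001011110011010110101 = 0x5E6B5 (21 bits → U+5E6B5).

U+5E6B5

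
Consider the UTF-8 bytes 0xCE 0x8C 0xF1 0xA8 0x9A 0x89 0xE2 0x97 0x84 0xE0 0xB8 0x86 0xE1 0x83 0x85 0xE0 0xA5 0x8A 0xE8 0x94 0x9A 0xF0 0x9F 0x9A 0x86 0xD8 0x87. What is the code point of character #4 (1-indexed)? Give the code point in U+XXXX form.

U+0E06

Offset 0: leading byte 0xCE = 11001110 → 2-byte char #1 = CE 8C.
Offset 2: leading byte 0xF1 = 11110001 → 4-byte char #2 = F1 A8 9A 89.
Offset 6: leading byte 0xE2 = 11100010 → 3-byte char #3 = E2 97 84.
Offset 9: leading byte 0xE0 = 11100000 → 3-byte char #4 = E0 B8 86.
Leading byte 0xE0 = 11100000 matches 1110xxxx → 3-byte sequence.
Byte 1: 0xE0 = 11100000, payload 0000 (4 bits).
Byte 2: 0xB8 = 10111000 (10xxxxxx ✓), payload 111000.
Byte 3: 0x86 = 10000110 (10xxxxxx ✓), payload 000110.
Concatenate: 0000111000000110 = 0xE06 (16 bits → U+0E06).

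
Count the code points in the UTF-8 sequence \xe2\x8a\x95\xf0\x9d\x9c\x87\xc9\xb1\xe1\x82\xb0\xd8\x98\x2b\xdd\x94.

Byte at offset 0: 0xE2 = 11100010 → 3-byte char (#1). Advance 3.
Byte at offset 3: 0xF0 = 11110000 → 4-byte char (#2). Advance 4.
Byte at offset 7: 0xC9 = 11001001 → 2-byte char (#3). Advance 2.
Byte at offset 9: 0xE1 = 11100001 → 3-byte char (#4). Advance 3.
Byte at offset 12: 0xD8 = 11011000 → 2-byte char (#5). Advance 2.
Byte at offset 14: 0x2B = 00101011 → 1-byte char (#6). Advance 1.
Byte at offset 15: 0xDD = 11011101 → 2-byte char (#7). Advance 2.
Reached end at offset 17 after 7 code points.

7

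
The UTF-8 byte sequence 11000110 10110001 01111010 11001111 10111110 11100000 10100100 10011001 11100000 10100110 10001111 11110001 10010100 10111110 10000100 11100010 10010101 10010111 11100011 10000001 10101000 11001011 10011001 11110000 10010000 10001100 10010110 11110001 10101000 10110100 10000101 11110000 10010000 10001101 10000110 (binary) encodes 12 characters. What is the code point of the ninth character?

Offset 0: leading byte 0xC6 = 11000110 → 2-byte char #1 = C6 B1.
Offset 2: leading byte 0x7A = 01111010 → 1-byte char #2 = 7A.
Offset 3: leading byte 0xCF = 11001111 → 2-byte char #3 = CF BE.
Offset 5: leading byte 0xE0 = 11100000 → 3-byte char #4 = E0 A4 99.
Offset 8: leading byte 0xE0 = 11100000 → 3-byte char #5 = E0 A6 8F.
Offset 11: leading byte 0xF1 = 11110001 → 4-byte char #6 = F1 94 BE 84.
Offset 15: leading byte 0xE2 = 11100010 → 3-byte char #7 = E2 95 97.
Offset 18: leading byte 0xE3 = 11100011 → 3-byte char #8 = E3 81 A8.
Offset 21: leading byte 0xCB = 11001011 → 2-byte char #9 = CB 99.
Leading byte 0xCB = 11001011 matches 110xxxxx → 2-byte sequence.
Byte 1: 0xCB = 11001011, payload 01011 (5 bits).
Byte 2: 0x99 = 10011001 (10xxxxxx ✓), payload 011001.
Concatenate: 01011011001 = 0x2D9 (11 bits → U+02D9).

U+02D9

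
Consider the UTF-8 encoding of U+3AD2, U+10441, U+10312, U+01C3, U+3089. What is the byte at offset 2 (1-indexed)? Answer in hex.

0xAB

1-indexed offset 2 is 0-indexed offset 1.
U+3AD2 → 3-byte form E3 AB 92 at offsets 0–2.
Offset 1 falls in char 1's range; it's byte 2 of E3 AB 92 = 0xAB.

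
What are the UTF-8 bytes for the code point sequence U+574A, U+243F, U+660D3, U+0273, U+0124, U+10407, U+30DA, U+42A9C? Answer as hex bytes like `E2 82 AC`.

E5 9D 8A E2 90 BF F1 A6 83 93 C9 B3 C4 A4 F0 90 90 87 E3 83 9A F1 82 AA 9C

U+574A: 3-byte form → E5 9D 8A.
U+243F: 3-byte form → E2 90 BF.
U+660D3: 4-byte form → F1 A6 83 93.
U+0273: 2-byte form → C9 B3.
U+0124: 2-byte form → C4 A4.
U+10407: 4-byte form → F0 90 90 87.
U+30DA: 3-byte form → E3 83 9A.
U+42A9C: 4-byte form → F1 82 AA 9C.
Concatenated (25 bytes): E5 9D 8A E2 90 BF F1 A6 83 93 C9 B3 C4 A4 F0 90 90 87 E3 83 9A F1 82 AA 9C.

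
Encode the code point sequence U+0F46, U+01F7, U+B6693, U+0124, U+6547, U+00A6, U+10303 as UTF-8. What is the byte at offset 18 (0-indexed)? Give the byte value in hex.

0x8C

U+0F46 → 3-byte form E0 BD 86 at offsets 0–2.
U+01F7 → 2-byte form C7 B7 at offsets 3–4.
U+B6693 → 4-byte form F2 B6 9A 93 at offsets 5–8.
U+0124 → 2-byte form C4 A4 at offsets 9–10.
U+6547 → 3-byte form E6 95 87 at offsets 11–13.
U+00A6 → 2-byte form C2 A6 at offsets 14–15.
U+10303 → 4-byte form F0 90 8C 83 at offsets 16–19.
Offset 18 falls in char 7's range; it's byte 3 of F0 90 8C 83 = 0x8C.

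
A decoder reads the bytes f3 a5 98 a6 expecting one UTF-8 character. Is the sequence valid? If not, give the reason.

Leading byte 0xF3 = 11110011 → 4-byte form.
Continuation bytes 0xA5=10100101, 0x98=10011000, 0xA6=10100110 all match 10xxxxxx.
Decoded value 0xE5626 is ≥ 0x10000 (shortest form) and not a surrogate.

valid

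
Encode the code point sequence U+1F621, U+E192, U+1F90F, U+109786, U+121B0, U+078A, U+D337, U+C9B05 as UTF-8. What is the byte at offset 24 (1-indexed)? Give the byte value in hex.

0xB7

1-indexed offset 24 is 0-indexed offset 23.
U+1F621 → 4-byte form F0 9F 98 A1 at offsets 0–3.
U+E192 → 3-byte form EE 86 92 at offsets 4–6.
U+1F90F → 4-byte form F0 9F A4 8F at offsets 7–10.
U+109786 → 4-byte form F4 89 9E 86 at offsets 11–14.
U+121B0 → 4-byte form F0 92 86 B0 at offsets 15–18.
U+078A → 2-byte form DE 8A at offsets 19–20.
U+D337 → 3-byte form ED 8C B7 at offsets 21–23.
Offset 23 falls in char 7's range; it's byte 3 of ED 8C B7 = 0xB7.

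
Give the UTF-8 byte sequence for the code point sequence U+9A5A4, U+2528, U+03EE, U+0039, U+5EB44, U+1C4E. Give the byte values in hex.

F2 9A 96 A4 E2 94 A8 CF AE 39 F1 9E AD 84 E1 B1 8E

U+9A5A4: 4-byte form → F2 9A 96 A4.
U+2528: 3-byte form → E2 94 A8.
U+03EE: 2-byte form → CF AE.
U+0039: 1-byte form → 39.
U+5EB44: 4-byte form → F1 9E AD 84.
U+1C4E: 3-byte form → E1 B1 8E.
Concatenated (17 bytes): F2 9A 96 A4 E2 94 A8 CF AE 39 F1 9E AD 84 E1 B1 8E.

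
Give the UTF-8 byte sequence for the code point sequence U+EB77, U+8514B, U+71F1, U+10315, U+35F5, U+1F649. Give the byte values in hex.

EE AD B7 F2 85 85 8B E7 87 B1 F0 90 8C 95 E3 97 B5 F0 9F 99 89

U+EB77: 3-byte form → EE AD B7.
U+8514B: 4-byte form → F2 85 85 8B.
U+71F1: 3-byte form → E7 87 B1.
U+10315: 4-byte form → F0 90 8C 95.
U+35F5: 3-byte form → E3 97 B5.
U+1F649: 4-byte form → F0 9F 99 89.
Concatenated (21 bytes): EE AD B7 F2 85 85 8B E7 87 B1 F0 90 8C 95 E3 97 B5 F0 9F 99 89.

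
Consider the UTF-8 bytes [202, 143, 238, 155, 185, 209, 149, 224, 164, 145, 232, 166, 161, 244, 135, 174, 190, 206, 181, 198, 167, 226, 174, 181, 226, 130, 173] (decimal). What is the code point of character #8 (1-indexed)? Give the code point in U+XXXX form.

Offset 0: leading byte 0xCA = 11001010 → 2-byte char #1 = CA 8F.
Offset 2: leading byte 0xEE = 11101110 → 3-byte char #2 = EE 9B B9.
Offset 5: leading byte 0xD1 = 11010001 → 2-byte char #3 = D1 95.
Offset 7: leading byte 0xE0 = 11100000 → 3-byte char #4 = E0 A4 91.
Offset 10: leading byte 0xE8 = 11101000 → 3-byte char #5 = E8 A6 A1.
Offset 13: leading byte 0xF4 = 11110100 → 4-byte char #6 = F4 87 AE BE.
Offset 17: leading byte 0xCE = 11001110 → 2-byte char #7 = CE B5.
Offset 19: leading byte 0xC6 = 11000110 → 2-byte char #8 = C6 A7.
Leading byte 0xC6 = 11000110 matches 110xxxxx → 2-byte sequence.
Byte 1: 0xC6 = 11000110, payload 00110 (5 bits).
Byte 2: 0xA7 = 10100111 (10xxxxxx ✓), payload 100111.
Concatenate: 00110100111 = 0x1A7 (11 bits → U+01A7).

U+01A7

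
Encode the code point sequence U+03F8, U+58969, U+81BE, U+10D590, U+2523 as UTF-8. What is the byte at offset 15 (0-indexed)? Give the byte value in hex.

0xA3

U+03F8 → 2-byte form CF B8 at offsets 0–1.
U+58969 → 4-byte form F1 98 A5 A9 at offsets 2–5.
U+81BE → 3-byte form E8 86 BE at offsets 6–8.
U+10D590 → 4-byte form F4 8D 96 90 at offsets 9–12.
U+2523 → 3-byte form E2 94 A3 at offsets 13–15.
Offset 15 falls in char 5's range; it's byte 3 of E2 94 A3 = 0xA3.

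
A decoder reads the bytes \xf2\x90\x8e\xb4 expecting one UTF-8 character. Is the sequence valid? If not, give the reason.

valid

Leading byte 0xF2 = 11110010 → 4-byte form.
Continuation bytes 0x90=10010000, 0x8E=10001110, 0xB4=10110100 all match 10xxxxxx.
Decoded value 0x903B4 is ≥ 0x10000 (shortest form) and not a surrogate.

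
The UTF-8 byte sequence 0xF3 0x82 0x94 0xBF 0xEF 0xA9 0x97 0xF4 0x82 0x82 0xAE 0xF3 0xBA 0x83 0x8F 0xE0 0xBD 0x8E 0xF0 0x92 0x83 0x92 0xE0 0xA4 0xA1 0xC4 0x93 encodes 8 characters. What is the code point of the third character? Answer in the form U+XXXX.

Offset 0: leading byte 0xF3 = 11110011 → 4-byte char #1 = F3 82 94 BF.
Offset 4: leading byte 0xEF = 11101111 → 3-byte char #2 = EF A9 97.
Offset 7: leading byte 0xF4 = 11110100 → 4-byte char #3 = F4 82 82 AE.
Leading byte 0xF4 = 11110100 matches 11110xxx → 4-byte sequence.
Byte 1: 0xF4 = 11110100, payload 100 (3 bits).
Byte 2: 0x82 = 10000010 (10xxxxxx ✓), payload 000010.
Byte 3: 0x82 = 10000010 (10xxxxxx ✓), payload 000010.
Byte 4: 0xAE = 10101110 (10xxxxxx ✓), payload 101110.
Concatenate: 100000010000010101110 = 0x1020AE (21 bits → U+1020AE).

U+1020AE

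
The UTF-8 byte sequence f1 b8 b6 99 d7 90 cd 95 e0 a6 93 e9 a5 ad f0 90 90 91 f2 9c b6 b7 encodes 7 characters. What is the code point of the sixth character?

U+10411

Offset 0: leading byte 0xF1 = 11110001 → 4-byte char #1 = F1 B8 B6 99.
Offset 4: leading byte 0xD7 = 11010111 → 2-byte char #2 = D7 90.
Offset 6: leading byte 0xCD = 11001101 → 2-byte char #3 = CD 95.
Offset 8: leading byte 0xE0 = 11100000 → 3-byte char #4 = E0 A6 93.
Offset 11: leading byte 0xE9 = 11101001 → 3-byte char #5 = E9 A5 AD.
Offset 14: leading byte 0xF0 = 11110000 → 4-byte char #6 = F0 90 90 91.
Leading byte 0xF0 = 11110000 matches 11110xxx → 4-byte sequence.
Byte 1: 0xF0 = 11110000, payload 000 (3 bits).
Byte 2: 0x90 = 10010000 (10xxxxxx ✓), payload 010000.
Byte 3: 0x90 = 10010000 (10xxxxxx ✓), payload 010000.
Byte 4: 0x91 = 10010001 (10xxxxxx ✓), payload 010001.
Concatenate: 000010000010000010001 = 0x10411 (21 bits → U+10411).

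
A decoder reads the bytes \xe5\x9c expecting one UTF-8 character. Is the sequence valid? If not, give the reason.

invalid (sequence truncated)

Leading byte 0xE5 = 11100101 → 3-byte form, but only 2 bytes are present.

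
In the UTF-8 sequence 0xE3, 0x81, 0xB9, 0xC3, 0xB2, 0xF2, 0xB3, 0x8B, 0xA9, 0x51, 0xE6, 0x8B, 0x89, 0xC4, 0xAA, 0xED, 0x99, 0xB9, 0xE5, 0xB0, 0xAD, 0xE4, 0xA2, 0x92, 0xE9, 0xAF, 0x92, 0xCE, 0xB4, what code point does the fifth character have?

U+62C9

Offset 0: leading byte 0xE3 = 11100011 → 3-byte char #1 = E3 81 B9.
Offset 3: leading byte 0xC3 = 11000011 → 2-byte char #2 = C3 B2.
Offset 5: leading byte 0xF2 = 11110010 → 4-byte char #3 = F2 B3 8B A9.
Offset 9: leading byte 0x51 = 01010001 → 1-byte char #4 = 51.
Offset 10: leading byte 0xE6 = 11100110 → 3-byte char #5 = E6 8B 89.
Leading byte 0xE6 = 11100110 matches 1110xxxx → 3-byte sequence.
Byte 1: 0xE6 = 11100110, payload 0110 (4 bits).
Byte 2: 0x8B = 10001011 (10xxxxxx ✓), payload 001011.
Byte 3: 0x89 = 10001001 (10xxxxxx ✓), payload 001001.
Concatenate: 0110001011001001 = 0x62C9 (16 bits → U+62C9).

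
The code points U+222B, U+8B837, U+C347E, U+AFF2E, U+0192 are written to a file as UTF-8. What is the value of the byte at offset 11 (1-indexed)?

1-indexed offset 11 is 0-indexed offset 10.
U+222B → 3-byte form E2 88 AB at offsets 0–2.
U+8B837 → 4-byte form F2 8B A0 B7 at offsets 3–6.
U+C347E → 4-byte form F3 83 91 BE at offsets 7–10.
Offset 10 falls in char 3's range; it's byte 4 of F3 83 91 BE = 0xBE.

0xBE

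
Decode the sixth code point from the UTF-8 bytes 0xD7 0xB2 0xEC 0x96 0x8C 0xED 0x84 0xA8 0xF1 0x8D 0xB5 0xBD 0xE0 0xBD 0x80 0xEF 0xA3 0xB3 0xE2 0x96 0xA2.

U+F8F3

Offset 0: leading byte 0xD7 = 11010111 → 2-byte char #1 = D7 B2.
Offset 2: leading byte 0xEC = 11101100 → 3-byte char #2 = EC 96 8C.
Offset 5: leading byte 0xED = 11101101 → 3-byte char #3 = ED 84 A8.
Offset 8: leading byte 0xF1 = 11110001 → 4-byte char #4 = F1 8D B5 BD.
Offset 12: leading byte 0xE0 = 11100000 → 3-byte char #5 = E0 BD 80.
Offset 15: leading byte 0xEF = 11101111 → 3-byte char #6 = EF A3 B3.
Leading byte 0xEF = 11101111 matches 1110xxxx → 3-byte sequence.
Byte 1: 0xEF = 11101111, payload 1111 (4 bits).
Byte 2: 0xA3 = 10100011 (10xxxxxx ✓), payload 100011.
Byte 3: 0xB3 = 10110011 (10xxxxxx ✓), payload 110011.
Concatenate: 1111100011110011 = 0xF8F3 (16 bits → U+F8F3).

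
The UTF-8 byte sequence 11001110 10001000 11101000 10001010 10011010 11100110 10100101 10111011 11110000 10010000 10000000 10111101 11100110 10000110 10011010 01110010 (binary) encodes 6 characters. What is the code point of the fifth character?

Offset 0: leading byte 0xCE = 11001110 → 2-byte char #1 = CE 88.
Offset 2: leading byte 0xE8 = 11101000 → 3-byte char #2 = E8 8A 9A.
Offset 5: leading byte 0xE6 = 11100110 → 3-byte char #3 = E6 A5 BB.
Offset 8: leading byte 0xF0 = 11110000 → 4-byte char #4 = F0 90 80 BD.
Offset 12: leading byte 0xE6 = 11100110 → 3-byte char #5 = E6 86 9A.
Leading byte 0xE6 = 11100110 matches 1110xxxx → 3-byte sequence.
Byte 1: 0xE6 = 11100110, payload 0110 (4 bits).
Byte 2: 0x86 = 10000110 (10xxxxxx ✓), payload 000110.
Byte 3: 0x9A = 10011010 (10xxxxxx ✓), payload 011010.
Concatenate: 0110000110011010 = 0x619A (16 bits → U+619A).

U+619A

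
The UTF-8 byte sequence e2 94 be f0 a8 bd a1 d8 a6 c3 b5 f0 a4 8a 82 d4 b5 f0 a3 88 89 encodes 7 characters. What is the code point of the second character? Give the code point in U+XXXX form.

U+28F61

Offset 0: leading byte 0xE2 = 11100010 → 3-byte char #1 = E2 94 BE.
Offset 3: leading byte 0xF0 = 11110000 → 4-byte char #2 = F0 A8 BD A1.
Leading byte 0xF0 = 11110000 matches 11110xxx → 4-byte sequence.
Byte 1: 0xF0 = 11110000, payload 000 (3 bits).
Byte 2: 0xA8 = 10101000 (10xxxxxx ✓), payload 101000.
Byte 3: 0xBD = 10111101 (10xxxxxx ✓), payload 111101.
Byte 4: 0xA1 = 10100001 (10xxxxxx ✓), payload 100001.
Concatenate: 000101000111101100001 = 0x28F61 (21 bits → U+28F61).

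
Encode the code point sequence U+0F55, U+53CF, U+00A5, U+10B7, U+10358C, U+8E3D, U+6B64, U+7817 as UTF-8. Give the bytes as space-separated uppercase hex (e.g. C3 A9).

E0 BD 95 E5 8F 8F C2 A5 E1 82 B7 F4 83 96 8C E8 B8 BD E6 AD A4 E7 A0 97

U+0F55: 3-byte form → E0 BD 95.
U+53CF: 3-byte form → E5 8F 8F.
U+00A5: 2-byte form → C2 A5.
U+10B7: 3-byte form → E1 82 B7.
U+10358C: 4-byte form → F4 83 96 8C.
U+8E3D: 3-byte form → E8 B8 BD.
U+6B64: 3-byte form → E6 AD A4.
U+7817: 3-byte form → E7 A0 97.
Concatenated (24 bytes): E0 BD 95 E5 8F 8F C2 A5 E1 82 B7 F4 83 96 8C E8 B8 BD E6 AD A4 E7 A0 97.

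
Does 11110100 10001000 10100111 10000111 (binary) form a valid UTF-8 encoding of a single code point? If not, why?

valid

Leading byte 0xF4 = 11110100 → 4-byte form.
Continuation bytes 0x88=10001000, 0xA7=10100111, 0x87=10000111 all match 10xxxxxx.
Decoded value 0x1089C7 is ≥ 0x10000 (shortest form) and not a surrogate.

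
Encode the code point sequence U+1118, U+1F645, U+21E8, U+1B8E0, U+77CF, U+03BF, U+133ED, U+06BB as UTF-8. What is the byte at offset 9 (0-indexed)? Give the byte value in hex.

U+1118 → 3-byte form E1 84 98 at offsets 0–2.
U+1F645 → 4-byte form F0 9F 99 85 at offsets 3–6.
U+21E8 → 3-byte form E2 87 A8 at offsets 7–9.
Offset 9 falls in char 3's range; it's byte 3 of E2 87 A8 = 0xA8.

0xA8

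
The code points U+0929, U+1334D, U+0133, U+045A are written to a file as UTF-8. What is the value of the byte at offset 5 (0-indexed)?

U+0929 → 3-byte form E0 A4 A9 at offsets 0–2.
U+1334D → 4-byte form F0 93 8D 8D at offsets 3–6.
Offset 5 falls in char 2's range; it's byte 3 of F0 93 8D 8D = 0x8D.

0x8D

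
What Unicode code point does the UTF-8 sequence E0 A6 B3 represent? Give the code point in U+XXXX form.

U+09B3

Leading byte 0xE0 = 11100000 matches 1110xxxx → 3-byte sequence.
Byte 1: 0xE0 = 11100000, payload 0000 (4 bits).
Byte 2: 0xA6 = 10100110 (10xxxxxx ✓), payload 100110.
Byte 3: 0xB3 = 10110011 (10xxxxxx ✓), payload 110011.
Concatenate: 0000100110110011 = 0x9B3 (16 bits → U+09B3).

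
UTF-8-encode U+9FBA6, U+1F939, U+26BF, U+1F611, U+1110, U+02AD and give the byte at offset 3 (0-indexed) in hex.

0xA6

U+9FBA6 → 4-byte form F2 9F AE A6 at offsets 0–3.
Offset 3 falls in char 1's range; it's byte 4 of F2 9F AE A6 = 0xA6.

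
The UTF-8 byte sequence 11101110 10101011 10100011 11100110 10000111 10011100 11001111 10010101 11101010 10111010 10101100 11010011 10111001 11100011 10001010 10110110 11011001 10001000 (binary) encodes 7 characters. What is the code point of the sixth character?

Offset 0: leading byte 0xEE = 11101110 → 3-byte char #1 = EE AB A3.
Offset 3: leading byte 0xE6 = 11100110 → 3-byte char #2 = E6 87 9C.
Offset 6: leading byte 0xCF = 11001111 → 2-byte char #3 = CF 95.
Offset 8: leading byte 0xEA = 11101010 → 3-byte char #4 = EA BA AC.
Offset 11: leading byte 0xD3 = 11010011 → 2-byte char #5 = D3 B9.
Offset 13: leading byte 0xE3 = 11100011 → 3-byte char #6 = E3 8A B6.
Leading byte 0xE3 = 11100011 matches 1110xxxx → 3-byte sequence.
Byte 1: 0xE3 = 11100011, payload 0011 (4 bits).
Byte 2: 0x8A = 10001010 (10xxxxxx ✓), payload 001010.
Byte 3: 0xB6 = 10110110 (10xxxxxx ✓), payload 110110.
Concatenate: 0011001010110110 = 0x32B6 (16 bits → U+32B6).

U+32B6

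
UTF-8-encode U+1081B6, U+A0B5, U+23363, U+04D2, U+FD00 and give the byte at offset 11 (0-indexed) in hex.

0xD3

U+1081B6 → 4-byte form F4 88 86 B6 at offsets 0–3.
U+A0B5 → 3-byte form EA 82 B5 at offsets 4–6.
U+23363 → 4-byte form F0 A3 8D A3 at offsets 7–10.
U+04D2 → 2-byte form D3 92 at offsets 11–12.
Offset 11 falls in char 4's range; it's byte 1 of D3 92 = 0xD3.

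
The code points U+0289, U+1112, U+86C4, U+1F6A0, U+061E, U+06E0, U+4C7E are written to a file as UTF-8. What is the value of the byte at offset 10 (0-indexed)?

U+0289 → 2-byte form CA 89 at offsets 0–1.
U+1112 → 3-byte form E1 84 92 at offsets 2–4.
U+86C4 → 3-byte form E8 9B 84 at offsets 5–7.
U+1F6A0 → 4-byte form F0 9F 9A A0 at offsets 8–11.
Offset 10 falls in char 4's range; it's byte 3 of F0 9F 9A A0 = 0x9A.

0x9A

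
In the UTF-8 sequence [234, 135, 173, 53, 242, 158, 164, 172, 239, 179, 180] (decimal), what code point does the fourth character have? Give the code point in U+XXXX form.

Offset 0: leading byte 0xEA = 11101010 → 3-byte char #1 = EA 87 AD.
Offset 3: leading byte 0x35 = 00110101 → 1-byte char #2 = 35.
Offset 4: leading byte 0xF2 = 11110010 → 4-byte char #3 = F2 9E A4 AC.
Offset 8: leading byte 0xEF = 11101111 → 3-byte char #4 = EF B3 B4.
Leading byte 0xEF = 11101111 matches 1110xxxx → 3-byte sequence.
Byte 1: 0xEF = 11101111, payload 1111 (4 bits).
Byte 2: 0xB3 = 10110011 (10xxxxxx ✓), payload 110011.
Byte 3: 0xB4 = 10110100 (10xxxxxx ✓), payload 110100.
Concatenate: 1111110011110100 = 0xFCF4 (16 bits → U+FCF4).

U+FCF4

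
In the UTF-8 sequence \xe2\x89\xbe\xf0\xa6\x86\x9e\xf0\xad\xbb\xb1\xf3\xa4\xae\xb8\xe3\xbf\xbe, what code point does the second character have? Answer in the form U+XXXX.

Offset 0: leading byte 0xE2 = 11100010 → 3-byte char #1 = E2 89 BE.
Offset 3: leading byte 0xF0 = 11110000 → 4-byte char #2 = F0 A6 86 9E.
Leading byte 0xF0 = 11110000 matches 11110xxx → 4-byte sequence.
Byte 1: 0xF0 = 11110000, payload 000 (3 bits).
Byte 2: 0xA6 = 10100110 (10xxxxxx ✓), payload 100110.
Byte 3: 0x86 = 10000110 (10xxxxxx ✓), payload 000110.
Byte 4: 0x9E = 10011110 (10xxxxxx ✓), payload 011110.
Concatenate: 000100110000110011110 = 0x2619E (21 bits → U+2619E).

U+2619E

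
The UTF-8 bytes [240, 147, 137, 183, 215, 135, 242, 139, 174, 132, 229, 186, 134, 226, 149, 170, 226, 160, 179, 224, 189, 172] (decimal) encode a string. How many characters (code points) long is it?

Byte at offset 0: 0xF0 = 11110000 → 4-byte char (#1). Advance 4.
Byte at offset 4: 0xD7 = 11010111 → 2-byte char (#2). Advance 2.
Byte at offset 6: 0xF2 = 11110010 → 4-byte char (#3). Advance 4.
Byte at offset 10: 0xE5 = 11100101 → 3-byte char (#4). Advance 3.
Byte at offset 13: 0xE2 = 11100010 → 3-byte char (#5). Advance 3.
Byte at offset 16: 0xE2 = 11100010 → 3-byte char (#6). Advance 3.
Byte at offset 19: 0xE0 = 11100000 → 3-byte char (#7). Advance 3.
Reached end at offset 22 after 7 code points.

7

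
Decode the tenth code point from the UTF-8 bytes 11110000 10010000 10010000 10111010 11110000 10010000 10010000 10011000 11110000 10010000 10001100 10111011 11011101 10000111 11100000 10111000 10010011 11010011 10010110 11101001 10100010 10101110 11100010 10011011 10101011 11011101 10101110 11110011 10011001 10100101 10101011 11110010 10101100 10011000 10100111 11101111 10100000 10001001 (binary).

Offset 0: leading byte 0xF0 = 11110000 → 4-byte char #1 = F0 90 90 BA.
Offset 4: leading byte 0xF0 = 11110000 → 4-byte char #2 = F0 90 90 98.
Offset 8: leading byte 0xF0 = 11110000 → 4-byte char #3 = F0 90 8C BB.
Offset 12: leading byte 0xDD = 11011101 → 2-byte char #4 = DD 87.
Offset 14: leading byte 0xE0 = 11100000 → 3-byte char #5 = E0 B8 93.
Offset 17: leading byte 0xD3 = 11010011 → 2-byte char #6 = D3 96.
Offset 19: leading byte 0xE9 = 11101001 → 3-byte char #7 = E9 A2 AE.
Offset 22: leading byte 0xE2 = 11100010 → 3-byte char #8 = E2 9B AB.
Offset 25: leading byte 0xDD = 11011101 → 2-byte char #9 = DD AE.
Offset 27: leading byte 0xF3 = 11110011 → 4-byte char #10 = F3 99 A5 AB.
Leading byte 0xF3 = 11110011 matches 11110xxx → 4-byte sequence.
Byte 1: 0xF3 = 11110011, payload 011 (3 bits).
Byte 2: 0x99 = 10011001 (10xxxxxx ✓), payload 011001.
Byte 3: 0xA5 = 10100101 (10xxxxxx ✓), payload 100101.
Byte 4: 0xAB = 10101011 (10xxxxxx ✓), payload 101011.
Concatenate: 011011001100101101011 = 0xD996B (21 bits → U+D996B).

U+D996B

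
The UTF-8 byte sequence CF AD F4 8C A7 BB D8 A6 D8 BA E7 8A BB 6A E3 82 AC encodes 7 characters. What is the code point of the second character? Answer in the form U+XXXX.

Offset 0: leading byte 0xCF = 11001111 → 2-byte char #1 = CF AD.
Offset 2: leading byte 0xF4 = 11110100 → 4-byte char #2 = F4 8C A7 BB.
Leading byte 0xF4 = 11110100 matches 11110xxx → 4-byte sequence.
Byte 1: 0xF4 = 11110100, payload 100 (3 bits).
Byte 2: 0x8C = 10001100 (10xxxxxx ✓), payload 001100.
Byte 3: 0xA7 = 10100111 (10xxxxxx ✓), payload 100111.
Byte 4: 0xBB = 10111011 (10xxxxxx ✓), payload 111011.
Concatenate: 100001100100111111011 = 0x10C9FB (21 bits → U+10C9FB).

U+10C9FB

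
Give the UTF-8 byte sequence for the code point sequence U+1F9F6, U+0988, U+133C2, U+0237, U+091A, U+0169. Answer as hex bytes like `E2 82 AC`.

U+1F9F6: 4-byte form → F0 9F A7 B6.
U+0988: 3-byte form → E0 A6 88.
U+133C2: 4-byte form → F0 93 8F 82.
U+0237: 2-byte form → C8 B7.
U+091A: 3-byte form → E0 A4 9A.
U+0169: 2-byte form → C5 A9.
Concatenated (18 bytes): F0 9F A7 B6 E0 A6 88 F0 93 8F 82 C8 B7 E0 A4 9A C5 A9.

F0 9F A7 B6 E0 A6 88 F0 93 8F 82 C8 B7 E0 A4 9A C5 A9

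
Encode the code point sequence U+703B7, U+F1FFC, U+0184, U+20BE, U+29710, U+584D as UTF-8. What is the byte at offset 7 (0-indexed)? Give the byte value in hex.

U+703B7 → 4-byte form F1 B0 8E B7 at offsets 0–3.
U+F1FFC → 4-byte form F3 B1 BF BC at offsets 4–7.
Offset 7 falls in char 2's range; it's byte 4 of F3 B1 BF BC = 0xBC.

0xBC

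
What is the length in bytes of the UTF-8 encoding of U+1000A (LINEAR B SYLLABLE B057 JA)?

4

U+1000A = 0x1000A. UTF-8 uses 1 byte below 0x80, 2 below 0x800, 3 below 0x10000, 4 up to 0x10FFFF. 0x1000A is in U+10000–U+10FFFF → 4 bytes.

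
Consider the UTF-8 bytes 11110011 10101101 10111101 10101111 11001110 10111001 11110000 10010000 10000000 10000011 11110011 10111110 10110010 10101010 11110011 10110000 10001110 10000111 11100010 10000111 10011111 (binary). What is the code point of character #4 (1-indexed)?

U+FECAA

Offset 0: leading byte 0xF3 = 11110011 → 4-byte char #1 = F3 AD BD AF.
Offset 4: leading byte 0xCE = 11001110 → 2-byte char #2 = CE B9.
Offset 6: leading byte 0xF0 = 11110000 → 4-byte char #3 = F0 90 80 83.
Offset 10: leading byte 0xF3 = 11110011 → 4-byte char #4 = F3 BE B2 AA.
Leading byte 0xF3 = 11110011 matches 11110xxx → 4-byte sequence.
Byte 1: 0xF3 = 11110011, payload 011 (3 bits).
Byte 2: 0xBE = 10111110 (10xxxxxx ✓), payload 111110.
Byte 3: 0xB2 = 10110010 (10xxxxxx ✓), payload 110010.
Byte 4: 0xAA = 10101010 (10xxxxxx ✓), payload 101010.
Concatenate: 011111110110010101010 = 0xFECAA (21 bits → U+FECAA).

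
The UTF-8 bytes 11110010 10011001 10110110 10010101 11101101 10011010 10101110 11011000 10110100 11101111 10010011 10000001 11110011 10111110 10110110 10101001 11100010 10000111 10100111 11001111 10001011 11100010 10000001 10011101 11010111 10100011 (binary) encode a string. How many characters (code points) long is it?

Byte at offset 0: 0xF2 = 11110010 → 4-byte char (#1). Advance 4.
Byte at offset 4: 0xED = 11101101 → 3-byte char (#2). Advance 3.
Byte at offset 7: 0xD8 = 11011000 → 2-byte char (#3). Advance 2.
Byte at offset 9: 0xEF = 11101111 → 3-byte char (#4). Advance 3.
Byte at offset 12: 0xF3 = 11110011 → 4-byte char (#5). Advance 4.
Byte at offset 16: 0xE2 = 11100010 → 3-byte char (#6). Advance 3.
Byte at offset 19: 0xCF = 11001111 → 2-byte char (#7). Advance 2.
Byte at offset 21: 0xE2 = 11100010 → 3-byte char (#8). Advance 3.
Byte at offset 24: 0xD7 = 11010111 → 2-byte char (#9). Advance 2.
Reached end at offset 26 after 9 code points.

9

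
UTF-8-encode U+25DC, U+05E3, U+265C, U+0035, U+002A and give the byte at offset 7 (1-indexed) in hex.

0x99

1-indexed offset 7 is 0-indexed offset 6.
U+25DC → 3-byte form E2 97 9C at offsets 0–2.
U+05E3 → 2-byte form D7 A3 at offsets 3–4.
U+265C → 3-byte form E2 99 9C at offsets 5–7.
Offset 6 falls in char 3's range; it's byte 2 of E2 99 9C = 0x99.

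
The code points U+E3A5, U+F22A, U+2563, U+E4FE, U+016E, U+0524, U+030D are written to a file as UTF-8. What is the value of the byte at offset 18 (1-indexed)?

0x8D

1-indexed offset 18 is 0-indexed offset 17.
U+E3A5 → 3-byte form EE 8E A5 at offsets 0–2.
U+F22A → 3-byte form EF 88 AA at offsets 3–5.
U+2563 → 3-byte form E2 95 A3 at offsets 6–8.
U+E4FE → 3-byte form EE 93 BE at offsets 9–11.
U+016E → 2-byte form C5 AE at offsets 12–13.
U+0524 → 2-byte form D4 A4 at offsets 14–15.
U+030D → 2-byte form CC 8D at offsets 16–17.
Offset 17 falls in char 7's range; it's byte 2 of CC 8D = 0x8D.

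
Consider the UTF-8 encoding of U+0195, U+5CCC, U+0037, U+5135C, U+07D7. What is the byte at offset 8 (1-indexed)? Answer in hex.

0x91

1-indexed offset 8 is 0-indexed offset 7.
U+0195 → 2-byte form C6 95 at offsets 0–1.
U+5CCC → 3-byte form E5 B3 8C at offsets 2–4.
U+0037 → 1-byte form 37 at offsets 5–5.
U+5135C → 4-byte form F1 91 8D 9C at offsets 6–9.
Offset 7 falls in char 4's range; it's byte 2 of F1 91 8D 9C = 0x91.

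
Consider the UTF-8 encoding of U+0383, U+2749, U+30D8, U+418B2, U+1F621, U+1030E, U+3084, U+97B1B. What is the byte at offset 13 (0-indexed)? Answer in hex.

U+0383 → 2-byte form CE 83 at offsets 0–1.
U+2749 → 3-byte form E2 9D 89 at offsets 2–4.
U+30D8 → 3-byte form E3 83 98 at offsets 5–7.
U+418B2 → 4-byte form F1 81 A2 B2 at offsets 8–11.
U+1F621 → 4-byte form F0 9F 98 A1 at offsets 12–15.
Offset 13 falls in char 5's range; it's byte 2 of F0 9F 98 A1 = 0x9F.

0x9F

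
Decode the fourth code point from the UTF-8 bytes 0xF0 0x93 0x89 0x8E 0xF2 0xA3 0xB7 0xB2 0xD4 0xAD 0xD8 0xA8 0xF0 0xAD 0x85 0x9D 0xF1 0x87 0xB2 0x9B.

U+0628

Offset 0: leading byte 0xF0 = 11110000 → 4-byte char #1 = F0 93 89 8E.
Offset 4: leading byte 0xF2 = 11110010 → 4-byte char #2 = F2 A3 B7 B2.
Offset 8: leading byte 0xD4 = 11010100 → 2-byte char #3 = D4 AD.
Offset 10: leading byte 0xD8 = 11011000 → 2-byte char #4 = D8 A8.
Leading byte 0xD8 = 11011000 matches 110xxxxx → 2-byte sequence.
Byte 1: 0xD8 = 11011000, payload 11000 (5 bits).
Byte 2: 0xA8 = 10101000 (10xxxxxx ✓), payload 101000.
Concatenate: 11000101000 = 0x628 (11 bits → U+0628).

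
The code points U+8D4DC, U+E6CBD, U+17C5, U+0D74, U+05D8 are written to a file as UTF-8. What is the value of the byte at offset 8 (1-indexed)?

0xBD

1-indexed offset 8 is 0-indexed offset 7.
U+8D4DC → 4-byte form F2 8D 93 9C at offsets 0–3.
U+E6CBD → 4-byte form F3 A6 B2 BD at offsets 4–7.
Offset 7 falls in char 2's range; it's byte 4 of F3 A6 B2 BD = 0xBD.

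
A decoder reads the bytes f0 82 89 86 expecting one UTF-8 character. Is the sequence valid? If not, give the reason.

invalid (overlong encoding)

Leading byte 0xF0 = 11110000 → 4-byte form.
Continuation bytes all match 10xxxxxx. Payload decodes to 0x2246.
But 0x2246 < 0x10000, the minimum for a 4-byte sequence — this is an overlong encoding.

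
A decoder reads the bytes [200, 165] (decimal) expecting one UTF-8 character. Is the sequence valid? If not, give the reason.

Leading byte 0xC8 = 11001000 → 2-byte form.
Continuation bytes 0xA5=10100101 all match 10xxxxxx.
Decoded value 0x225 is ≥ 0x80 (shortest form) and not a surrogate.

valid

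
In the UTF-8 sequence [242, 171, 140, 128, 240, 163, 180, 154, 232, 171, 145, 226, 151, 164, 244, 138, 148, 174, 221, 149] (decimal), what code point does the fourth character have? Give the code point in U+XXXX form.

Offset 0: leading byte 0xF2 = 11110010 → 4-byte char #1 = F2 AB 8C 80.
Offset 4: leading byte 0xF0 = 11110000 → 4-byte char #2 = F0 A3 B4 9A.
Offset 8: leading byte 0xE8 = 11101000 → 3-byte char #3 = E8 AB 91.
Offset 11: leading byte 0xE2 = 11100010 → 3-byte char #4 = E2 97 A4.
Leading byte 0xE2 = 11100010 matches 1110xxxx → 3-byte sequence.
Byte 1: 0xE2 = 11100010, payload 0010 (4 bits).
Byte 2: 0x97 = 10010111 (10xxxxxx ✓), payload 010111.
Byte 3: 0xA4 = 10100100 (10xxxxxx ✓), payload 100100.
Concatenate: 0010010111100100 = 0x25E4 (16 bits → U+25E4).

U+25E4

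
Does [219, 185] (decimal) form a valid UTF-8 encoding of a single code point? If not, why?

Leading byte 0xDB = 11011011 → 2-byte form.
Continuation bytes 0xB9=10111001 all match 10xxxxxx.
Decoded value 0x6F9 is ≥ 0x80 (shortest form) and not a surrogate.

valid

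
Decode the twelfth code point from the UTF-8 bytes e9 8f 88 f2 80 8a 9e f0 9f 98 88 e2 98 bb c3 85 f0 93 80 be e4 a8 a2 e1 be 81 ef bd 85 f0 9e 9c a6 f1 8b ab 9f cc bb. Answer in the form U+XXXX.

Offset 0: leading byte 0xE9 = 11101001 → 3-byte char #1 = E9 8F 88.
Offset 3: leading byte 0xF2 = 11110010 → 4-byte char #2 = F2 80 8A 9E.
Offset 7: leading byte 0xF0 = 11110000 → 4-byte char #3 = F0 9F 98 88.
Offset 11: leading byte 0xE2 = 11100010 → 3-byte char #4 = E2 98 BB.
Offset 14: leading byte 0xC3 = 11000011 → 2-byte char #5 = C3 85.
Offset 16: leading byte 0xF0 = 11110000 → 4-byte char #6 = F0 93 80 BE.
Offset 20: leading byte 0xE4 = 11100100 → 3-byte char #7 = E4 A8 A2.
Offset 23: leading byte 0xE1 = 11100001 → 3-byte char #8 = E1 BE 81.
Offset 26: leading byte 0xEF = 11101111 → 3-byte char #9 = EF BD 85.
Offset 29: leading byte 0xF0 = 11110000 → 4-byte char #10 = F0 9E 9C A6.
Offset 33: leading byte 0xF1 = 11110001 → 4-byte char #11 = F1 8B AB 9F.
Offset 37: leading byte 0xCC = 11001100 → 2-byte char #12 = CC BB.
Leading byte 0xCC = 11001100 matches 110xxxxx → 2-byte sequence.
Byte 1: 0xCC = 11001100, payload 01100 (5 bits).
Byte 2: 0xBB = 10111011 (10xxxxxx ✓), payload 111011.
Concatenate: 01100111011 = 0x33B (11 bits → U+033B).

U+033B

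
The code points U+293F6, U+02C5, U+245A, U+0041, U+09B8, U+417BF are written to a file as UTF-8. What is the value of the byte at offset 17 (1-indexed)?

1-indexed offset 17 is 0-indexed offset 16.
U+293F6 → 4-byte form F0 A9 8F B6 at offsets 0–3.
U+02C5 → 2-byte form CB 85 at offsets 4–5.
U+245A → 3-byte form E2 91 9A at offsets 6–8.
U+0041 → 1-byte form 41 at offsets 9–9.
U+09B8 → 3-byte form E0 A6 B8 at offsets 10–12.
U+417BF → 4-byte form F1 81 9E BF at offsets 13–16.
Offset 16 falls in char 6's range; it's byte 4 of F1 81 9E BF = 0xBF.

0xBF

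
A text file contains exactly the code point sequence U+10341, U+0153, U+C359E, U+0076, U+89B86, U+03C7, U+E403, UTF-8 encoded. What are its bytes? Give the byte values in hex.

F0 90 8D 81 C5 93 F3 83 96 9E 76 F2 89 AE 86 CF 87 EE 90 83

U+10341: 4-byte form → F0 90 8D 81.
U+0153: 2-byte form → C5 93.
U+C359E: 4-byte form → F3 83 96 9E.
U+0076: 1-byte form → 76.
U+89B86: 4-byte form → F2 89 AE 86.
U+03C7: 2-byte form → CF 87.
U+E403: 3-byte form → EE 90 83.
Concatenated (20 bytes): F0 90 8D 81 C5 93 F3 83 96 9E 76 F2 89 AE 86 CF 87 EE 90 83.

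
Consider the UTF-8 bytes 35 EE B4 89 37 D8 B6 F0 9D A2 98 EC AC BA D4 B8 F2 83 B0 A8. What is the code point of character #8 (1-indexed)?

Offset 0: leading byte 0x35 = 00110101 → 1-byte char #1 = 35.
Offset 1: leading byte 0xEE = 11101110 → 3-byte char #2 = EE B4 89.
Offset 4: leading byte 0x37 = 00110111 → 1-byte char #3 = 37.
Offset 5: leading byte 0xD8 = 11011000 → 2-byte char #4 = D8 B6.
Offset 7: leading byte 0xF0 = 11110000 → 4-byte char #5 = F0 9D A2 98.
Offset 11: leading byte 0xEC = 11101100 → 3-byte char #6 = EC AC BA.
Offset 14: leading byte 0xD4 = 11010100 → 2-byte char #7 = D4 B8.
Offset 16: leading byte 0xF2 = 11110010 → 4-byte char #8 = F2 83 B0 A8.
Leading byte 0xF2 = 11110010 matches 11110xxx → 4-byte sequence.
Byte 1: 0xF2 = 11110010, payload 010 (3 bits).
Byte 2: 0x83 = 10000011 (10xxxxxx ✓), payload 000011.
Byte 3: 0xB0 = 10110000 (10xxxxxx ✓), payload 110000.
Byte 4: 0xA8 = 10101000 (10xxxxxx ✓), payload 101000.
Concatenate: 010000011110000101000 = 0x83C28 (21 bits → U+83C28).

U+83C28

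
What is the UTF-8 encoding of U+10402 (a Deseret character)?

U+10402 = 0x10402 = 66562 decimal. In range U+10000–U+10FFFF → 4-byte form: 11110xxx 10xxxxxx 10xxxxxx 10xxxxxx.
Binary (21 bits): 000010000010000000010.
Split 3+6+6+6: 000 | 010000 | 010000 | 000010.
Byte 1: 11110000 = 0xF0.
Byte 2: 10010000 = 0x90.
Byte 3: 10010000 = 0x90.
Byte 4: 10000010 = 0x82.

F0 90 90 82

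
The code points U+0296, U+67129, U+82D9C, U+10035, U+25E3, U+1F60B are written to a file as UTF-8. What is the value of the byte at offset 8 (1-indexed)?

1-indexed offset 8 is 0-indexed offset 7.
U+0296 → 2-byte form CA 96 at offsets 0–1.
U+67129 → 4-byte form F1 A7 84 A9 at offsets 2–5.
U+82D9C → 4-byte form F2 82 B6 9C at offsets 6–9.
Offset 7 falls in char 3's range; it's byte 2 of F2 82 B6 9C = 0x82.

0x82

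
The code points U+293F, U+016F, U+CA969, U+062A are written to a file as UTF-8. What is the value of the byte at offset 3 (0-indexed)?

U+293F → 3-byte form E2 A4 BF at offsets 0–2.
U+016F → 2-byte form C5 AF at offsets 3–4.
Offset 3 falls in char 2's range; it's byte 1 of C5 AF = 0xC5.

0xC5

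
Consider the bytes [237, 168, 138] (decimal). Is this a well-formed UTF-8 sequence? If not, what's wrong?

invalid (encodes a surrogate (U+D800–U+DFFF))

Structurally a 3-byte sequence; payload = 0xDA0A.
But 0xDA0A is in U+D800–U+DFFF, the surrogate range. Surrogates are not Unicode scalar values and are forbidden in UTF-8.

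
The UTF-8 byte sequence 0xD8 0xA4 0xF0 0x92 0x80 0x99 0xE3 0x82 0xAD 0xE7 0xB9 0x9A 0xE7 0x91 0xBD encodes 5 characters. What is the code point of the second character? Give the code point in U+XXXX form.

Offset 0: leading byte 0xD8 = 11011000 → 2-byte char #1 = D8 A4.
Offset 2: leading byte 0xF0 = 11110000 → 4-byte char #2 = F0 92 80 99.
Leading byte 0xF0 = 11110000 matches 11110xxx → 4-byte sequence.
Byte 1: 0xF0 = 11110000, payload 000 (3 bits).
Byte 2: 0x92 = 10010010 (10xxxxxx ✓), payload 010010.
Byte 3: 0x80 = 10000000 (10xxxxxx ✓), payload 000000.
Byte 4: 0x99 = 10011001 (10xxxxxx ✓), payload 011001.
Concatenate: 000010010000000011001 = 0x12019 (21 bits → U+12019).

U+12019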